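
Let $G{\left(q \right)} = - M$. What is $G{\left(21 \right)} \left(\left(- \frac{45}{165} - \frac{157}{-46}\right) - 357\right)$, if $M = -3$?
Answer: $- \frac{537159}{506} \approx -1061.6$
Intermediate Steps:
$G{\left(q \right)} = 3$ ($G{\left(q \right)} = \left(-1\right) \left(-3\right) = 3$)
$G{\left(21 \right)} \left(\left(- \frac{45}{165} - \frac{157}{-46}\right) - 357\right) = 3 \left(\left(- \frac{45}{165} - \frac{157}{-46}\right) - 357\right) = 3 \left(\left(\left(-45\right) \frac{1}{165} - - \frac{157}{46}\right) - 357\right) = 3 \left(\left(- \frac{3}{11} + \frac{157}{46}\right) - 357\right) = 3 \left(\frac{1589}{506} - 357\right) = 3 \left(- \frac{179053}{506}\right) = - \frac{537159}{506}$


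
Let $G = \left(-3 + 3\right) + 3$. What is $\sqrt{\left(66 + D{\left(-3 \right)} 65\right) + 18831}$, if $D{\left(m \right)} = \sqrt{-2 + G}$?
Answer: $\sqrt{18962} \approx 137.7$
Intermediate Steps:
$G = 3$ ($G = 0 + 3 = 3$)
$D{\left(m \right)} = 1$ ($D{\left(m \right)} = \sqrt{-2 + 3} = \sqrt{1} = 1$)
$\sqrt{\left(66 + D{\left(-3 \right)} 65\right) + 18831} = \sqrt{\left(66 + 1 \cdot 65\right) + 18831} = \sqrt{\left(66 + 65\right) + 18831} = \sqrt{131 + 18831} = \sqrt{18962}$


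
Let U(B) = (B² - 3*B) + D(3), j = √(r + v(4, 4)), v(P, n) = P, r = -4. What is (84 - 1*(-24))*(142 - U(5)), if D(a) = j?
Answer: 14256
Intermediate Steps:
j = 0 (j = √(-4 + 4) = √0 = 0)
D(a) = 0
U(B) = B² - 3*B (U(B) = (B² - 3*B) + 0 = B² - 3*B)
(84 - 1*(-24))*(142 - U(5)) = (84 - 1*(-24))*(142 - 5*(-3 + 5)) = (84 + 24)*(142 - 5*2) = 108*(142 - 1*10) = 108*(142 - 10) = 108*132 = 14256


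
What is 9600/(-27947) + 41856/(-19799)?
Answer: -1359820032/553322653 ≈ -2.4576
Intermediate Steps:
9600/(-27947) + 41856/(-19799) = 9600*(-1/27947) + 41856*(-1/19799) = -9600/27947 - 41856/19799 = -1359820032/553322653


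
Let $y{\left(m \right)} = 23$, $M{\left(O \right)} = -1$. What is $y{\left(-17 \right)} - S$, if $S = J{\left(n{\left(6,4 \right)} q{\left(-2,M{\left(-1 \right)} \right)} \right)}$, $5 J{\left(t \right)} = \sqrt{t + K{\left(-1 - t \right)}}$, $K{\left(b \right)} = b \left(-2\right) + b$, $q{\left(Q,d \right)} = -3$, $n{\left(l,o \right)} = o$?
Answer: $23 - \frac{i \sqrt{23}}{5} \approx 23.0 - 0.95917 i$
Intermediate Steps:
$K{\left(b \right)} = - b$ ($K{\left(b \right)} = - 2 b + b = - b$)
$J{\left(t \right)} = \frac{\sqrt{1 + 2 t}}{5}$ ($J{\left(t \right)} = \frac{\sqrt{t - \left(-1 - t\right)}}{5} = \frac{\sqrt{t + \left(1 + t\right)}}{5} = \frac{\sqrt{1 + 2 t}}{5}$)
$S = \frac{i \sqrt{23}}{5}$ ($S = \frac{\sqrt{1 + 2 \cdot 4 \left(-3\right)}}{5} = \frac{\sqrt{1 + 2 \left(-12\right)}}{5} = \frac{\sqrt{1 - 24}}{5} = \frac{\sqrt{-23}}{5} = \frac{i \sqrt{23}}{5} \approx 0.95917 i$)
$y{\left(-17 \right)} - S = 23 - \frac{i \sqrt{23}}{5}$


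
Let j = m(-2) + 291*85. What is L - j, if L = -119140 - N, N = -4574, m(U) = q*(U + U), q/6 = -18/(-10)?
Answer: -696289/5 ≈ -1.3926e+5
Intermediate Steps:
q = 54/5 (q = 6*(-18/(-10)) = 6*(-18*(-1/10)) = 6*(9/5) = 54/5 ≈ 10.800)
m(U) = 108*U/5 (m(U) = 54*(U + U)/5 = 54*(2*U)/5 = 108*U/5)
j = 123459/5 (j = (108/5)*(-2) + 291*85 = -216/5 + 24735 = 123459/5 ≈ 24692.)
L = -114566 (L = -119140 - 1*(-4574) = -119140 + 4574 = -114566)
L - j = -114566 - 1*123459/5 = -114566 - 123459/5 = -696289/5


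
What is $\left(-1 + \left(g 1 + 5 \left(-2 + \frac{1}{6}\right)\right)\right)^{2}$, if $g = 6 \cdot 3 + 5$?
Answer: $\frac{5929}{36} \approx 164.69$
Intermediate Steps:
$g = 23$ ($g = 18 + 5 = 23$)
$\left(-1 + \left(g 1 + 5 \left(-2 + \frac{1}{6}\right)\right)\right)^{2} = \left(-1 + \left(23 \cdot 1 + 5 \left(-2 + \frac{1}{6}\right)\right)\right)^{2} = \left(-1 + \left(23 + 5 \left(-2 + \frac{1}{6}\right)\right)\right)^{2} = \left(-1 + \left(23 + 5 \left(- \frac{11}{6}\right)\right)\right)^{2} = \left(-1 + \left(23 - \frac{55}{6}\right)\right)^{2} = \left(-1 + \frac{83}{6}\right)^{2} = \left(\frac{77}{6}\right)^{2} = \frac{5929}{36}$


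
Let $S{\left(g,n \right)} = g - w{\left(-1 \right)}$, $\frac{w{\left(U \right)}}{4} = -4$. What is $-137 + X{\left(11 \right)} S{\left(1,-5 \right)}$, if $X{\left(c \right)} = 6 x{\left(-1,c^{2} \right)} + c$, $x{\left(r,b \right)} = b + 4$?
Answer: $12800$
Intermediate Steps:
$w{\left(U \right)} = -16$ ($w{\left(U \right)} = 4 \left(-4\right) = -16$)
$S{\left(g,n \right)} = 16 + g$ ($S{\left(g,n \right)} = g - -16 = g + 16 = 16 + g$)
$x{\left(r,b \right)} = 4 + b$
$X{\left(c \right)} = 24 + c + 6 c^{2}$ ($X{\left(c \right)} = 6 \left(4 + c^{2}\right) + c = \left(24 + 6 c^{2}\right) + c = 24 + c + 6 c^{2}$)
$-137 + X{\left(11 \right)} S{\left(1,-5 \right)} = -137 + \left(24 + 11 + 6 \cdot 11^{2}\right) \left(16 + 1\right) = -137 + \left(24 + 11 + 6 \cdot 121\right) 17 = -137 + \left(24 + 11 + 726\right) 17 = -137 + 761 \cdot 17 = -137 + 12937 = 12800$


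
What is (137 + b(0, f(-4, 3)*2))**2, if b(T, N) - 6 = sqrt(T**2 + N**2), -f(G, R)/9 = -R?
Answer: 38809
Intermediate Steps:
f(G, R) = 9*R (f(G, R) = -(-9)*R = 9*R)
b(T, N) = 6 + sqrt(N**2 + T**2) (b(T, N) = 6 + sqrt(T**2 + N**2) = 6 + sqrt(N**2 + T**2))
(137 + b(0, f(-4, 3)*2))**2 = (137 + (6 + sqrt(((9*3)*2)**2 + 0**2)))**2 = (137 + (6 + sqrt((27*2)**2 + 0)))**2 = (137 + (6 + sqrt(54**2 + 0)))**2 = (137 + (6 + sqrt(2916 + 0)))**2 = (137 + (6 + sqrt(2916)))**2 = (137 + (6 + 54))**2 = (137 + 60)**2 = 197**2 = 38809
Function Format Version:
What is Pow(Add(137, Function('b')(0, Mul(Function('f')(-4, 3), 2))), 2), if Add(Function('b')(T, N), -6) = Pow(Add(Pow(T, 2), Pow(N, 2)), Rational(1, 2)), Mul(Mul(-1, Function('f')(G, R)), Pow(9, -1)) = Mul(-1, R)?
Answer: 38809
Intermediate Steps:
Function('f')(G, R) = Mul(9, R) (Function('f')(G, R) = Mul(-9, Mul(-1, R)) = Mul(9, R))
Function('b')(T, N) = Add(6, Pow(Add(Pow(N, 2), Pow(T, 2)), Rational(1, 2))) (Function('b')(T, N) = Add(6, Pow(Add(Pow(T, 2), Pow(N, 2)), Rational(1, 2))) = Add(6, Pow(Add(Pow(N, 2), Pow(T, 2)), Rational(1, 2))))
Pow(Add(137, Function('b')(0, Mul(Function('f')(-4, 3), 2))), 2) = Pow(Add(137, Add(6, Pow(Add(Pow(Mul(Mul(9, 3), 2), 2), Pow(0, 2)), Rational(1, 2)))), 2) = Pow(Add(137, Add(6, Pow(Add(Pow(Mul(27, 2), 2), 0), Rational(1, 2)))), 2) = Pow(Add(137, Add(6, Pow(Add(Pow(54, 2), 0), Rational(1, 2)))), 2) = Pow(Add(137, Add(6, Pow(Add(2916, 0), Rational(1, 2)))), 2) = Pow(Add(137, Add(6, Pow(2916, Rational(1, 2)))), 2) = Pow(Add(137, Add(6, 54)), 2) = Pow(Add(137, 60), 2) = Pow(197, 2) = 38809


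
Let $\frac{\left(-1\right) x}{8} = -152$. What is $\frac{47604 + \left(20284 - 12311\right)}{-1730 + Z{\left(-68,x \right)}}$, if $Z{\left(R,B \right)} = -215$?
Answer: $- \frac{55577}{1945} \approx -28.574$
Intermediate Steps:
$x = 1216$ ($x = \left(-8\right) \left(-152\right) = 1216$)
$\frac{47604 + \left(20284 - 12311\right)}{-1730 + Z{\left(-68,x \right)}} = \frac{47604 + \left(20284 - 12311\right)}{-1730 - 215} = \frac{47604 + 7973}{-1945} = 55577 \left(- \frac{1}{1945}\right) = - \frac{55577}{1945}$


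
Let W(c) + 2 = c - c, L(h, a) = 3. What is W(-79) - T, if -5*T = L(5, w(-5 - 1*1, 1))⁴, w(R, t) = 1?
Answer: 71/5 ≈ 14.200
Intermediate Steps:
W(c) = -2 (W(c) = -2 + (c - c) = -2 + 0 = -2)
T = -81/5 (T = -⅕*3⁴ = -⅕*81 = -81/5 ≈ -16.200)
W(-79) - T = -2 - 1*(-81/5) = -2 + 81/5 = 71/5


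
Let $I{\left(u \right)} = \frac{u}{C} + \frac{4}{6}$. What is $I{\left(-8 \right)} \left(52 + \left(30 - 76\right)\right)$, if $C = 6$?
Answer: $-4$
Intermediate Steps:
$I{\left(u \right)} = \frac{2}{3} + \frac{u}{6}$ ($I{\left(u \right)} = \frac{u}{6} + \frac{4}{6} = u \frac{1}{6} + 4 \cdot \frac{1}{6} = \frac{u}{6} + \frac{2}{3} = \frac{2}{3} + \frac{u}{6}$)
$I{\left(-8 \right)} \left(52 + \left(30 - 76\right)\right) = \left(\frac{2}{3} + \frac{1}{6} \left(-8\right)\right) \left(52 + \left(30 - 76\right)\right) = \left(\frac{2}{3} - \frac{4}{3}\right) \left(52 + \left(30 - 76\right)\right) = - \frac{2 \left(52 - 46\right)}{3} = \left(- \frac{2}{3}\right) 6 = -4$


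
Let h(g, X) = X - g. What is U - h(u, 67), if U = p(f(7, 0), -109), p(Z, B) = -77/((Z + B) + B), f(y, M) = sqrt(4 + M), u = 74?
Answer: 1589/216 ≈ 7.3565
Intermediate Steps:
p(Z, B) = -77/(Z + 2*B) (p(Z, B) = -77/((B + Z) + B) = -77/(Z + 2*B))
U = 77/216 (U = -77/(sqrt(4 + 0) + 2*(-109)) = -77/(sqrt(4) - 218) = -77/(2 - 218) = -77/(-216) = -77*(-1/216) = 77/216 ≈ 0.35648)
U - h(u, 67) = 77/216 - (67 - 1*74) = 77/216 - (67 - 74) = 77/216 - 1*(-7) = 77/216 + 7 = 1589/216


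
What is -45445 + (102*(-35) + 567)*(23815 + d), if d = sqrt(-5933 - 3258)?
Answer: -71561890 - 3003*I*sqrt(9191) ≈ -7.1562e+7 - 2.879e+5*I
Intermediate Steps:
d = I*sqrt(9191) (d = sqrt(-9191) = I*sqrt(9191) ≈ 95.87*I)
-45445 + (102*(-35) + 567)*(23815 + d) = -45445 + (102*(-35) + 567)*(23815 + I*sqrt(9191)) = -45445 + (-3570 + 567)*(23815 + I*sqrt(9191)) = -45445 - 3003*(23815 + I*sqrt(9191)) = -45445 + (-71516445 - 3003*I*sqrt(9191)) = -71561890 - 3003*I*sqrt(9191)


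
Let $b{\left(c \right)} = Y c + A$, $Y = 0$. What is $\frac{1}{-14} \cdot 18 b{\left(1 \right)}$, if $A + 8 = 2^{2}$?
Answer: $\frac{36}{7} \approx 5.1429$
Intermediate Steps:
$A = -4$ ($A = -8 + 2^{2} = -8 + 4 = -4$)
$b{\left(c \right)} = -4$ ($b{\left(c \right)} = 0 c - 4 = 0 - 4 = -4$)
$\frac{1}{-14} \cdot 18 b{\left(1 \right)} = \frac{1}{-14} \cdot 18 \left(-4\right) = \left(- \frac{1}{14}\right) 18 \left(-4\right) = \left(- \frac{9}{7}\right) \left(-4\right) = \frac{36}{7}$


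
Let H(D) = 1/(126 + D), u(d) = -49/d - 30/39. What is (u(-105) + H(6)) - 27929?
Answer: -239633351/8580 ≈ -27929.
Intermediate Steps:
u(d) = -10/13 - 49/d (u(d) = -49/d - 30*1/39 = -49/d - 10/13 = -10/13 - 49/d)
(u(-105) + H(6)) - 27929 = ((-10/13 - 49/(-105)) + 1/(126 + 6)) - 27929 = ((-10/13 - 49*(-1/105)) + 1/132) - 27929 = ((-10/13 + 7/15) + 1/132) - 27929 = (-59/195 + 1/132) - 27929 = -2531/8580 - 27929 = -239633351/8580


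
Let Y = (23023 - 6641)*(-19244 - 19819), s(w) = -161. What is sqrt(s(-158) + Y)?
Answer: I*sqrt(639930227) ≈ 25297.0*I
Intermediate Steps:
Y = -639930066 (Y = 16382*(-39063) = -639930066)
sqrt(s(-158) + Y) = sqrt(-161 - 639930066) = sqrt(-639930227) = I*sqrt(639930227)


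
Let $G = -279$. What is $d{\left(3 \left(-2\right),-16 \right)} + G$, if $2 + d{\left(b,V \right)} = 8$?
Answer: $-273$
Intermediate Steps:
$d{\left(b,V \right)} = 6$ ($d{\left(b,V \right)} = -2 + 8 = 6$)
$d{\left(3 \left(-2\right),-16 \right)} + G = 6 - 279 = -273$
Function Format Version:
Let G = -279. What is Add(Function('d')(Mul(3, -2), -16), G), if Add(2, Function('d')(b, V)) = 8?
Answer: -273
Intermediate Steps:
Function('d')(b, V) = 6 (Function('d')(b, V) = Add(-2, 8) = 6)
Add(Function('d')(Mul(3, -2), -16), G) = Add(6, -279) = -273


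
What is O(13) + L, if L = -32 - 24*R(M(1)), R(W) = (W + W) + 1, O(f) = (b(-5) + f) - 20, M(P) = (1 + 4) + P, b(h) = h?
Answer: -356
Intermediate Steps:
M(P) = 5 + P
O(f) = -25 + f (O(f) = (-5 + f) - 20 = -25 + f)
R(W) = 1 + 2*W (R(W) = 2*W + 1 = 1 + 2*W)
L = -344 (L = -32 - 24*(1 + 2*(5 + 1)) = -32 - 24*(1 + 2*6) = -32 - 24*(1 + 12) = -32 - 24*13 = -32 - 312 = -344)
O(13) + L = (-25 + 13) - 344 = -12 - 344 = -356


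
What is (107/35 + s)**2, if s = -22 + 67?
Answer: 2829124/1225 ≈ 2309.5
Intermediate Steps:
s = 45
(107/35 + s)**2 = (107/35 + 45)**2 = (1682/35)**2 = 2829124/1225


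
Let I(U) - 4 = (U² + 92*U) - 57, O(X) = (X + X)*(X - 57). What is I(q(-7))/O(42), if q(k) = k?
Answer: 18/35 ≈ 0.51429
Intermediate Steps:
O(X) = 2*X*(-57 + X) (O(X) = (2*X)*(-57 + X) = 2*X*(-57 + X))
I(U) = -53 + U² + 92*U (I(U) = 4 + ((U² + 92*U) - 57) = 4 + (-57 + U² + 92*U) = -53 + U² + 92*U)
I(q(-7))/O(42) = (-53 + (-7)² + 92*(-7))/((2*42*(-57 + 42))) = (-53 + 49 - 644)/((2*42*(-15))) = -648/(-1260) = -648*(-1/1260) = 18/35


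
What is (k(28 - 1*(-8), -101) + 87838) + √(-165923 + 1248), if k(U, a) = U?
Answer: 87874 + 5*I*√6587 ≈ 87874.0 + 405.8*I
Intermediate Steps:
(k(28 - 1*(-8), -101) + 87838) + √(-165923 + 1248) = ((28 - 1*(-8)) + 87838) + √(-165923 + 1248) = ((28 + 8) + 87838) + √(-164675) = (36 + 87838) + 5*I*√6587 = 87874 + 5*I*√6587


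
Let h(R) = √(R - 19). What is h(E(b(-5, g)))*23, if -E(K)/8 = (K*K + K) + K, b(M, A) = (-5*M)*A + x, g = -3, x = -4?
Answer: 23*I*√48683 ≈ 5074.8*I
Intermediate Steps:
b(M, A) = -4 - 5*A*M (b(M, A) = (-5*M)*A - 4 = -5*A*M - 4 = -4 - 5*A*M)
E(K) = -16*K - 8*K² (E(K) = -8*((K*K + K) + K) = -8*((K² + K) + K) = -8*((K + K²) + K) = -8*(K² + 2*K) = -16*K - 8*K²)
h(R) = √(-19 + R)
h(E(b(-5, g)))*23 = √(-19 - 8*(-4 - 5*(-3)*(-5))*(2 + (-4 - 5*(-3)*(-5))))*23 = √(-19 - 8*(-4 - 75)*(2 + (-4 - 75)))*23 = √(-19 - 8*(-79)*(2 - 79))*23 = √(-19 - 8*(-79)*(-77))*23 = √(-19 - 48664)*23 = √(-48683)*23 = (I*√48683)*23 = 23*I*√48683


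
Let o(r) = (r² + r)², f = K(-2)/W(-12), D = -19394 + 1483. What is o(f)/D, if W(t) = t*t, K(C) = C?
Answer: -5041/481337634816 ≈ -1.0473e-8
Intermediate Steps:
D = -17911
W(t) = t²
f = -1/72 (f = -2/((-12)²) = -2/144 = -2*1/144 = -1/72 ≈ -0.013889)
o(r) = (r + r²)²
o(f)/D = ((-1/72)²*(1 - 1/72)²)/(-17911) = ((71/72)²/5184)*(-1/17911) = ((1/5184)*(5041/5184))*(-1/17911) = (5041/26873856)*(-1/17911) = -5041/481337634816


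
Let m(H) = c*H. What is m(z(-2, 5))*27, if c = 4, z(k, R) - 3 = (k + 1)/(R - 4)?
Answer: 216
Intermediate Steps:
z(k, R) = 3 + (1 + k)/(-4 + R) (z(k, R) = 3 + (k + 1)/(R - 4) = 3 + (1 + k)/(-4 + R))
m(H) = 4*H
m(z(-2, 5))*27 = (4*((-11 - 2 + 3*5)/(-4 + 5)))*27 = (4*((-11 - 2 + 15)/1))*27 = (4*(1*2))*27 = (4*2)*27 = 8*27 = 216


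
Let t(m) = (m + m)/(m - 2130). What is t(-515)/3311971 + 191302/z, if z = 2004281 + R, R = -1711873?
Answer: 167583705984033/256154182876436 ≈ 0.65423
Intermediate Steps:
t(m) = 2*m/(-2130 + m) (t(m) = (2*m)/(-2130 + m) = 2*m/(-2130 + m))
z = 292408 (z = 2004281 - 1711873 = 292408)
t(-515)/3311971 + 191302/z = (2*(-515)/(-2130 - 515))/3311971 + 191302/292408 = (2*(-515)/(-2645))*(1/3311971) + 191302*(1/292408) = (2*(-515)*(-1/2645))*(1/3311971) + 95651/146204 = (206/529)*(1/3311971) + 95651/146204 = 206/1752032659 + 95651/146204 = 167583705984033/256154182876436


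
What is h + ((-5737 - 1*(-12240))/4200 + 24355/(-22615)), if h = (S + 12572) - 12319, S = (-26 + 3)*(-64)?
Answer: 4682584267/2713800 ≈ 1725.5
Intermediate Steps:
S = 1472 (S = -23*(-64) = 1472)
h = 1725 (h = (1472 + 12572) - 12319 = 14044 - 12319 = 1725)
h + ((-5737 - 1*(-12240))/4200 + 24355/(-22615)) = 1725 + ((-5737 - 1*(-12240))/4200 + 24355/(-22615)) = 1725 + ((-5737 + 12240)*(1/4200) + 24355*(-1/22615)) = 1725 + (6503*(1/4200) - 4871/4523) = 1725 + (929/600 - 4871/4523) = 1725 + 1279267/2713800 = 4682584267/2713800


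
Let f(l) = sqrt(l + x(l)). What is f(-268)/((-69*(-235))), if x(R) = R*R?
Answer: 2*sqrt(17889)/16215 ≈ 0.016497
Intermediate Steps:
x(R) = R**2
f(l) = sqrt(l + l**2)
f(-268)/((-69*(-235))) = sqrt(-268*(1 - 268))/((-69*(-235))) = sqrt(-268*(-267))/16215 = sqrt(71556)*(1/16215) = (2*sqrt(17889))*(1/16215) = 2*sqrt(17889)/16215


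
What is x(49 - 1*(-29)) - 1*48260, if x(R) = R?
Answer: -48182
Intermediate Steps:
x(49 - 1*(-29)) - 1*48260 = (49 - 1*(-29)) - 1*48260 = (49 + 29) - 48260 = 78 - 48260 = -48182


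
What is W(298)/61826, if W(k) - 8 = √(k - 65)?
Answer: 4/30913 + √233/61826 ≈ 0.00037629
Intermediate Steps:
W(k) = 8 + √(-65 + k) (W(k) = 8 + √(k - 65) = 8 + √(-65 + k))
W(298)/61826 = (8 + √(-65 + 298))/61826 = (8 + √233)*(1/61826) = 4/30913 + √233/61826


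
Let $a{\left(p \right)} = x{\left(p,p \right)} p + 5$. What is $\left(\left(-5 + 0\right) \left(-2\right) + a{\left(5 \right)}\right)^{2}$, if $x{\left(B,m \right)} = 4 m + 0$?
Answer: $13225$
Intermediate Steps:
$x{\left(B,m \right)} = 4 m$
$a{\left(p \right)} = 5 + 4 p^{2}$ ($a{\left(p \right)} = 4 p p + 5 = 4 p^{2} + 5 = 5 + 4 p^{2}$)
$\left(\left(-5 + 0\right) \left(-2\right) + a{\left(5 \right)}\right)^{2} = \left(\left(-5 + 0\right) \left(-2\right) + \left(5 + 4 \cdot 5^{2}\right)\right)^{2} = \left(\left(-5\right) \left(-2\right) + \left(5 + 4 \cdot 25\right)\right)^{2} = \left(10 + \left(5 + 100\right)\right)^{2} = \left(10 + 105\right)^{2} = 115^{2} = 13225$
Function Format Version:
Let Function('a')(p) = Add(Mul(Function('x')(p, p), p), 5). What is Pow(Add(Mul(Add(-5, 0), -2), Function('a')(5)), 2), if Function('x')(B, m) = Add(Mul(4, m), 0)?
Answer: 13225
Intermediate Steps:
Function('x')(B, m) = Mul(4, m)
Function('a')(p) = Add(5, Mul(4, Pow(p, 2))) (Function('a')(p) = Add(Mul(Mul(4, p), p), 5) = Add(Mul(4, Pow(p, 2)), 5) = Add(5, Mul(4, Pow(p, 2))))
Pow(Add(Mul(Add(-5, 0), -2), Function('a')(5)), 2) = Pow(Add(Mul(Add(-5, 0), -2), Add(5, Mul(4, Pow(5, 2)))), 2) = Pow(Add(Mul(-5, -2), Add(5, Mul(4, 25))), 2) = Pow(Add(10, Add(5, 100)), 2) = Pow(Add(10, 105), 2) = Pow(115, 2) = 13225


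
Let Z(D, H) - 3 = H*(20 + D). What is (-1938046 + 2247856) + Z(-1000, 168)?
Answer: 145173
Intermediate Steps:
Z(D, H) = 3 + H*(20 + D)
(-1938046 + 2247856) + Z(-1000, 168) = (-1938046 + 2247856) + (3 + 20*168 - 1000*168) = 309810 + (3 + 3360 - 168000) = 309810 - 164637 = 145173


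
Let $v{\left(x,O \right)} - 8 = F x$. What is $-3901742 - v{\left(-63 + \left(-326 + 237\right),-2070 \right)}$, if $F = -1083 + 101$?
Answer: $-4051014$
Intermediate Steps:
$F = -982$
$v{\left(x,O \right)} = 8 - 982 x$
$-3901742 - v{\left(-63 + \left(-326 + 237\right),-2070 \right)} = -3901742 - \left(8 - 982 \left(-63 + \left(-326 + 237\right)\right)\right) = -3901742 - \left(8 - 982 \left(-63 - 89\right)\right) = -3901742 - \left(8 - -149264\right) = -3901742 - \left(8 + 149264\right) = -3901742 - 149272 = -4051014$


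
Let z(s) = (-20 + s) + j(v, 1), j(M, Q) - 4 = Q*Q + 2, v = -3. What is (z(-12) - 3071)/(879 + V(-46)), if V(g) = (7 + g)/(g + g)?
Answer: -94944/26969 ≈ -3.5205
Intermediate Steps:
j(M, Q) = 6 + Q² (j(M, Q) = 4 + (Q*Q + 2) = 4 + (Q² + 2) = 4 + (2 + Q²) = 6 + Q²)
V(g) = (7 + g)/(2*g) (V(g) = (7 + g)/((2*g)) = (7 + g)*(1/(2*g)) = (7 + g)/(2*g))
z(s) = -13 + s (z(s) = (-20 + s) + (6 + 1²) = (-20 + s) + (6 + 1) = (-20 + s) + 7 = -13 + s)
(z(-12) - 3071)/(879 + V(-46)) = ((-13 - 12) - 3071)/(879 + (½)*(7 - 46)/(-46)) = (-25 - 3071)/(879 + (½)*(-1/46)*(-39)) = -3096/(879 + 39/92) = -3096/80907/92 = -3096*92/80907 = -94944/26969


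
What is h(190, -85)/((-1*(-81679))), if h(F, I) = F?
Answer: 190/81679 ≈ 0.0023262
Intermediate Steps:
h(190, -85)/((-1*(-81679))) = 190/((-1*(-81679))) = 190/81679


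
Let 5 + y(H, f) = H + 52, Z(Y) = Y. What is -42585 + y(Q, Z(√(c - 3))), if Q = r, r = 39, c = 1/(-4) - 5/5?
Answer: -42499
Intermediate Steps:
c = -5/4 (c = 1*(-¼) - 5*⅕ = -¼ - 1 = -5/4 ≈ -1.2500)
Q = 39
y(H, f) = 47 + H (y(H, f) = -5 + (H + 52) = -5 + (52 + H) = 47 + H)
-42585 + y(Q, Z(√(c - 3))) = -42585 + (47 + 39) = -42585 + 86 = -42499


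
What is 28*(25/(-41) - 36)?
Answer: -42028/41 ≈ -1025.1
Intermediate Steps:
28*(25/(-41) - 36) = 28*(25*(-1/41) - 36) = 28*(-25/41 - 36) = 28*(-1501/41) = -42028/41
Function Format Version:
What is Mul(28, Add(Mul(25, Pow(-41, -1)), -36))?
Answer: Rational(-42028, 41) ≈ -1025.1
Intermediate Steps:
Mul(28, Add(Mul(25, Pow(-41, -1)), -36)) = Mul(28, Add(Mul(25, Rational(-1, 41)), -36)) = Mul(28, Add(Rational(-25, 41), -36)) = Mul(28, Rational(-1501, 41)) = Rational(-42028, 41)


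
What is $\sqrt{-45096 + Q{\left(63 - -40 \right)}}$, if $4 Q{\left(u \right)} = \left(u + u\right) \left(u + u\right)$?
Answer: $i \sqrt{34487} \approx 185.71 i$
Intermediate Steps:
$Q{\left(u \right)} = u^{2}$ ($Q{\left(u \right)} = \frac{\left(u + u\right) \left(u + u\right)}{4} = \frac{2 u 2 u}{4} = \frac{4 u^{2}}{4} = u^{2}$)
$\sqrt{-45096 + Q{\left(63 - -40 \right)}} = \sqrt{-45096 + \left(63 - -40\right)^{2}} = \sqrt{-45096 + \left(63 + 40\right)^{2}} = \sqrt{-45096 + 103^{2}} = \sqrt{-45096 + 10609} = \sqrt{-34487} = i \sqrt{34487}$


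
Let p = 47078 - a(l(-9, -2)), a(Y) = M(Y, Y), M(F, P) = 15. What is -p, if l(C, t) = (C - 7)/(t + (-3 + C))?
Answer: -47063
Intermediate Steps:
l(C, t) = (-7 + C)/(-3 + C + t)
a(Y) = 15
p = 47063 (p = 47078 - 1*15 = 47078 - 15 = 47063)
-p = -1*47063 = -47063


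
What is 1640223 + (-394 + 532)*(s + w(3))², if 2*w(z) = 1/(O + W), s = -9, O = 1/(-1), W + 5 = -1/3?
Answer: 1192453731/722 ≈ 1.6516e+6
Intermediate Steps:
W = -16/3 (W = -5 - 1/3 = -5 - 1*⅓ = -5 - ⅓ = -16/3 ≈ -5.3333)
O = -1
w(z) = -3/38 (w(z) = 1/(2*(-1 - 16/3)) = 1/(2*(-19/3)) = (½)*(-3/19) = -3/38)
1640223 + (-394 + 532)*(s + w(3))² = 1640223 + (-394 + 532)*(-9 - 3/38)² = 1640223 + 138*(-345/38)² = 1640223 + 138*(119025/1444) = 1640223 + 8212725/722 = 1192453731/722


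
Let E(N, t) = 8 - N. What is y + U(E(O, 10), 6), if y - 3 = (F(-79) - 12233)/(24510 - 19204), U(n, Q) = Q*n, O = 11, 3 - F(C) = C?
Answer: -91741/5306 ≈ -17.290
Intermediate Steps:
F(C) = 3 - C
y = 3767/5306 (y = 3 + ((3 - 1*(-79)) - 12233)/(24510 - 19204) = 3 + ((3 + 79) - 12233)/5306 = 3 + (82 - 12233)*(1/5306) = 3 - 12151*1/5306 = 3 - 12151/5306 = 3767/5306 ≈ 0.70995)
y + U(E(O, 10), 6) = 3767/5306 + 6*(8 - 1*11) = 3767/5306 + 6*(8 - 11) = 3767/5306 + 6*(-3) = 3767/5306 - 18 = -91741/5306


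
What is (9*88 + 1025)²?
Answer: 3301489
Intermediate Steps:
(9*88 + 1025)² = (792 + 1025)² = 1817² = 3301489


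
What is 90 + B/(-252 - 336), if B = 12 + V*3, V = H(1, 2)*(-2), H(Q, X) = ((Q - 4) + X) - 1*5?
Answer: 4406/49 ≈ 89.918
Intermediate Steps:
H(Q, X) = -9 + Q + X (H(Q, X) = ((-4 + Q) + X) - 5 = (-4 + Q + X) - 5 = -9 + Q + X)
V = 12 (V = (-9 + 1 + 2)*(-2) = -6*(-2) = 12)
B = 48 (B = 12 + 12*3 = 12 + 36 = 48)
90 + B/(-252 - 336) = 90 + 48/(-252 - 336) = 90 + 48/(-588) = 90 - 1/588*48 = 90 - 4/49 = 4406/49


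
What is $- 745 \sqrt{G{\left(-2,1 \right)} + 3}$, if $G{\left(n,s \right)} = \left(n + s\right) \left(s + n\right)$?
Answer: $-1490$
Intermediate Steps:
$G{\left(n,s \right)} = \left(n + s\right)^{2}$ ($G{\left(n,s \right)} = \left(n + s\right) \left(n + s\right) = \left(n + s\right)^{2}$)
$- 745 \sqrt{G{\left(-2,1 \right)} + 3} = - 745 \sqrt{\left(-2 + 1\right)^{2} + 3} = - 745 \sqrt{\left(-1\right)^{2} + 3} = - 745 \sqrt{1 + 3} = - 745 \sqrt{4} = \left(-745\right) 2 = -1490$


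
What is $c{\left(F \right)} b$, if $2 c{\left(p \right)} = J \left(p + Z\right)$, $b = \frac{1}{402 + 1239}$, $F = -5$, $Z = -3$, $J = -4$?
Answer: $\frac{16}{1641} \approx 0.0097502$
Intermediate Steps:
$b = \frac{1}{1641} \approx 0.00060938$
$c{\left(p \right)} = 6 - 2 p$ ($c{\left(p \right)} = \frac{\left(-4\right) \left(p - 3\right)}{2} = \frac{\left(-4\right) \left(-3 + p\right)}{2} = \frac{12 - 4 p}{2} = 6 - 2 p$)
$c{\left(F \right)} b = \left(6 - -10\right) \frac{1}{1641} = \left(6 + 10\right) \frac{1}{1641} = 16 \cdot \frac{1}{1641} = \frac{16}{1641}$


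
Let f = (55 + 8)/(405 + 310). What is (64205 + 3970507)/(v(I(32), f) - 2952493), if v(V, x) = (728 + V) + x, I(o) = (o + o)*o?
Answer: -120200795/87876983 ≈ -1.3678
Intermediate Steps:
I(o) = 2*o**2 (I(o) = (2*o)*o = 2*o**2)
f = 63/715 ≈ 0.088112
v(V, x) = 728 + V + x
(64205 + 3970507)/(v(I(32), f) - 2952493) = (64205 + 3970507)/((728 + 2*32**2 + 63/715) - 2952493) = 4034712/((728 + 2*1024 + 63/715) - 2952493) = 4034712/((728 + 2048 + 63/715) - 2952493) = 4034712/(1984903/715 - 2952493) = 4034712/(-2109047592/715) = 4034712*(-715/2109047592) = -120200795/87876983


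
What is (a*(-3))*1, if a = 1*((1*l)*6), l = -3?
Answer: 54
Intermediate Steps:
a = -18 (a = 1*((1*(-3))*6) = 1*(-3*6) = 1*(-18) = -18)
(a*(-3))*1 = -18*(-3)*1 = 54*1 = 54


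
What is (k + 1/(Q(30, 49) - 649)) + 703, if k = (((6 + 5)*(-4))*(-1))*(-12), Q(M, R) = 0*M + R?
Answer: 104999/600 ≈ 175.00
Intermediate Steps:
Q(M, R) = R (Q(M, R) = 0 + R = R)
k = -528 (k = ((11*(-4))*(-1))*(-12) = -44*(-1)*(-12) = 44*(-12) = -528)
(k + 1/(Q(30, 49) - 649)) + 703 = (-528 + 1/(49 - 649)) + 703 = (-528 + 1/(-600)) + 703 = (-528 - 1/600) + 703 = -316801/600 + 703 = 104999/600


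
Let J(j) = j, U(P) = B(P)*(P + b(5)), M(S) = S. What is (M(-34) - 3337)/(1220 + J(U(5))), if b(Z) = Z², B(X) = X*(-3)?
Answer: -3371/770 ≈ -4.3779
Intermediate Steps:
B(X) = -3*X
U(P) = -3*P*(25 + P) (U(P) = (-3*P)*(P + 5²) = (-3*P)*(P + 25) = (-3*P)*(25 + P) = -3*P*(25 + P))
(M(-34) - 3337)/(1220 + J(U(5))) = (-34 - 3337)/(1220 - 3*5*(25 + 5)) = -3371/(1220 - 3*5*30) = -3371/(1220 - 450) = -3371/770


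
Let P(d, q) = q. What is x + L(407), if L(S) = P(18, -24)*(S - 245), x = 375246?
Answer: 371358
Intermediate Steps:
L(S) = 5880 - 24*S (L(S) = -24*(S - 245) = -24*(-245 + S) = 5880 - 24*S)
x + L(407) = 375246 + (5880 - 24*407) = 375246 + (5880 - 9768) = 375246 - 3888 = 371358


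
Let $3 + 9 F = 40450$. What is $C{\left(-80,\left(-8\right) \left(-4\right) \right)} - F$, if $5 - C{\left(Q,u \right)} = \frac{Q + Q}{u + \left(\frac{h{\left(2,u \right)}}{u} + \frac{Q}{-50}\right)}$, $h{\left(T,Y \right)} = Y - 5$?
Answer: $- \frac{74141674}{16533} \approx -4484.5$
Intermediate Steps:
$F = \frac{40447}{9}$ ($F = - \frac{1}{3} + \frac{1}{9} \cdot 40450 = - \frac{1}{3} + \frac{40450}{9} = \frac{40447}{9} \approx 4494.1$)
$h{\left(T,Y \right)} = -5 + Y$
$C{\left(Q,u \right)} = 5 - \frac{2 Q}{u - \frac{Q}{50} + \frac{-5 + u}{u}}$ ($C{\left(Q,u \right)} = 5 - \frac{Q + Q}{u + \left(\frac{-5 + u}{u} + \frac{Q}{-50}\right)} = 5 - \frac{2 Q}{u + \left(\frac{-5 + u}{u} + Q \left(- \frac{1}{50}\right)\right)} = 5 - \frac{2 Q}{u - \left(\frac{Q}{50} - \frac{-5 + u}{u}\right)} = 5 - \frac{2 Q}{u - \frac{Q}{50} + \frac{-5 + u}{u}}$)
$C{\left(-80,\left(-8\right) \left(-4\right) \right)} - F = \frac{5 \left(-250 + 50 \left(\left(-8\right) \left(-4\right)\right) + 50 \left(\left(-8\right) \left(-4\right)\right)^{2} - - 1680 \left(\left(-8\right) \left(-4\right)\right)\right)}{-250 + 50 \left(\left(-8\right) \left(-4\right)\right) + 50 \left(\left(-8\right) \left(-4\right)\right)^{2} - - 80 \left(\left(-8\right) \left(-4\right)\right)} - \frac{40447}{9} = \frac{5 \left(-250 + 50 \cdot 32 + 50 \cdot 32^{2} - \left(-1680\right) 32\right)}{-250 + 50 \cdot 32 + 50 \cdot 32^{2} - \left(-80\right) 32} - \frac{40447}{9} = \frac{5 \left(-250 + 1600 + 50 \cdot 1024 + 53760\right)}{-250 + 1600 + 50 \cdot 1024 + 2560} - \frac{40447}{9} = \frac{5 \left(-250 + 1600 + 51200 + 53760\right)}{-250 + 1600 + 51200 + 2560} - \frac{40447}{9} = 5 \cdot \frac{1}{55110} \cdot 106310 - \frac{40447}{9} = \frac{53155}{5511} - \frac{40447}{9} = - \frac{74141674}{16533}$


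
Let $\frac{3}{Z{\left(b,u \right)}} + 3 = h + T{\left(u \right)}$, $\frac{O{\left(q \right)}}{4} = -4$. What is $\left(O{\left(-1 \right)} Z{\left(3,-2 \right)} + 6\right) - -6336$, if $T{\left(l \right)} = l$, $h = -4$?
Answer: $\frac{19042}{3} \approx 6347.3$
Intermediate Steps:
$O{\left(q \right)} = -16$ ($O{\left(q \right)} = 4 \left(-4\right) = -16$)
$Z{\left(b,u \right)} = \frac{3}{-7 + u}$ ($Z{\left(b,u \right)} = \frac{3}{-3 + \left(-4 + u\right)} = \frac{3}{-7 + u}$)
$\left(O{\left(-1 \right)} Z{\left(3,-2 \right)} + 6\right) - -6336 = \left(- 16 \frac{3}{-7 - 2} + 6\right) - -6336 = \left(- 16 \frac{3}{-9} + 6\right) + 6336 = \left(- 16 \cdot 3 \left(- \frac{1}{9}\right) + 6\right) + 6336 = \left(\left(-16\right) \left(- \frac{1}{3}\right) + 6\right) + 6336 = \left(\frac{16}{3} + 6\right) + 6336 = \frac{34}{3} + 6336 = \frac{19042}{3}$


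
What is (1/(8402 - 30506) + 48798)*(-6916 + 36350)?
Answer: 15874212294547/11052 ≈ 1.4363e+9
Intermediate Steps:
(1/(8402 - 30506) + 48798)*(-6916 + 36350) = (1/(-22104) + 48798)*29434 = (-1/22104 + 48798)*29434 = (1078630991/22104)*29434 = 15874212294547/11052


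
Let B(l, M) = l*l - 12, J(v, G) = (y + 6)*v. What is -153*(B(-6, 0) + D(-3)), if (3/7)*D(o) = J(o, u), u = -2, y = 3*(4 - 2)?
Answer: 9180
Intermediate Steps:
y = 6 (y = 3*2 = 6)
J(v, G) = 12*v (J(v, G) = (6 + 6)*v = 12*v)
D(o) = 28*o (D(o) = 7*(12*o)/3 = 28*o)
B(l, M) = -12 + l**2 (B(l, M) = l**2 - 12 = -12 + l**2)
-153*(B(-6, 0) + D(-3)) = -153*((-12 + (-6)**2) + 28*(-3)) = -153*((-12 + 36) - 84) = -153*(24 - 84) = -153*(-60) = 9180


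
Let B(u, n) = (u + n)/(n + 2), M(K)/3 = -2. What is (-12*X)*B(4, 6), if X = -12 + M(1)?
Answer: 270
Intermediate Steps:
M(K) = -6 (M(K) = 3*(-2) = -6)
B(u, n) = (n + u)/(2 + n)
X = -18 (X = -12 - 6 = -18)
(-12*X)*B(4, 6) = (-12*(-18))*((6 + 4)/(2 + 6)) = 216*(10/8) = 216*((⅛)*10) = 216*(5/4) = 270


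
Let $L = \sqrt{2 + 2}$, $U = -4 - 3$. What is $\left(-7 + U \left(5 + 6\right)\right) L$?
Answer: $-168$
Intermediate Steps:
$U = -7$
$L = 2$ ($L = \sqrt{4} = 2$)
$\left(-7 + U \left(5 + 6\right)\right) L = \left(-7 - 7 \left(5 + 6\right)\right) 2 = \left(-7 - 77\right) 2 = \left(-84\right) 2 = -168$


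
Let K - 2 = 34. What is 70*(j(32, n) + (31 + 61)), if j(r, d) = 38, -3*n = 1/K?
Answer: 9100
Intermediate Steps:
K = 36 (K = 2 + 34 = 36)
n = -1/108 (n = -⅓/36 = -⅓*1/36 = -1/108 ≈ -0.0092593)
70*(j(32, n) + (31 + 61)) = 70*(38 + (31 + 61)) = 70*(38 + 92) = 70*130 = 9100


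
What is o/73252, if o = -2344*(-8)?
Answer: 4688/18313 ≈ 0.25599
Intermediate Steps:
o = 18752
o/73252 = 18752/73252 = 18752*(1/73252) = 4688/18313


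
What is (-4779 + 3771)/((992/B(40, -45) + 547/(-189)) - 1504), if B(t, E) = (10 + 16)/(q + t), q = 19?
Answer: -2476656/1828457 ≈ -1.3545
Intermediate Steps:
B(t, E) = 26/(19 + t) (B(t, E) = (10 + 16)/(19 + t) = 26/(19 + t))
(-4779 + 3771)/((992/B(40, -45) + 547/(-189)) - 1504) = (-4779 + 3771)/((992/((26/(19 + 40))) + 547/(-189)) - 1504) = -1008/((992/((26/59)) + 547*(-1/189)) - 1504) = -1008/((992/((26*(1/59))) - 547/189) - 1504) = -1008/((992/(26/59) - 547/189) - 1504) = -1008/((992*(59/26) - 547/189) - 1504) = -1008/((29264/13 - 547/189) - 1504) = -1008/(5523785/2457 - 1504) = -1008/1828457/2457 = -1008*2457/1828457 = -2476656/1828457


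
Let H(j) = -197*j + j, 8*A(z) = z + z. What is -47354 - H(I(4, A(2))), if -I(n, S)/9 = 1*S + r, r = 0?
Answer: -48236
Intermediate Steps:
A(z) = z/4 (A(z) = (z + z)/8 = (2*z)/8 = z/4)
I(n, S) = -9*S (I(n, S) = -9*(1*S + 0) = -9*(S + 0) = -9*S)
H(j) = -196*j
-47354 - H(I(4, A(2))) = -47354 - (-196)*(-9*2/4) = -47354 - (-196)*(-9*½) = -47354 - (-196)*(-9)/2 = -47354 - 1*882 = -47354 - 882 = -48236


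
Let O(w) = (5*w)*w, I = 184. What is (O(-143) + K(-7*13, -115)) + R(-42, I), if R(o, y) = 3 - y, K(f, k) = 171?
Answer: 102235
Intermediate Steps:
O(w) = 5*w²
(O(-143) + K(-7*13, -115)) + R(-42, I) = (5*(-143)² + 171) + (3 - 1*184) = (5*20449 + 171) + (3 - 184) = (102245 + 171) - 181 = 102416 - 181 = 102235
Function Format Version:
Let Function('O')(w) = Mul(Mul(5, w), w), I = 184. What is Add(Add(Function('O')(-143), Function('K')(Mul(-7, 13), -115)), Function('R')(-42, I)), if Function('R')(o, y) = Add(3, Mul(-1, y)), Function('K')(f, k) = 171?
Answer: 102235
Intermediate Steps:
Function('O')(w) = Mul(5, Pow(w, 2))
Add(Add(Function('O')(-143), Function('K')(Mul(-7, 13), -115)), Function('R')(-42, I)) = Add(Add(Mul(5, Pow(-143, 2)), 171), Add(3, Mul(-1, 184))) = Add(Add(Mul(5, 20449), 171), Add(3, -184)) = Add(Add(102245, 171), -181) = Add(102416, -181) = 102235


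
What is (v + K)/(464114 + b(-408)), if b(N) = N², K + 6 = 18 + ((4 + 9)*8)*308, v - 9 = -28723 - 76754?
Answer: -2824/24253 ≈ -0.11644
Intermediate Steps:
v = -105468 (v = 9 + (-28723 - 76754) = 9 - 105477 = -105468)
K = 32044 (K = -6 + (18 + ((4 + 9)*8)*308) = -6 + (18 + (13*8)*308) = -6 + (18 + 104*308) = -6 + (18 + 32032) = -6 + 32050 = 32044)
(v + K)/(464114 + b(-408)) = (-105468 + 32044)/(464114 + (-408)²) = -73424/(464114 + 166464) = -73424/630578 = -73424*1/630578 = -2824/24253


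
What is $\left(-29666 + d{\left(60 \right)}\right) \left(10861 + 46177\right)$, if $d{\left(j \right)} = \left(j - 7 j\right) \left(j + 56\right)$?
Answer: $-4073996188$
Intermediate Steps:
$d{\left(j \right)} = - 6 j \left(56 + j\right)$
$\left(-29666 + d{\left(60 \right)}\right) \left(10861 + 46177\right) = \left(-29666 - 360 \left(56 + 60\right)\right) \left(10861 + 46177\right) = \left(-29666 - 360 \cdot 116\right) 57038 = \left(-29666 - 41760\right) 57038 = \left(-71426\right) 57038 = -4073996188$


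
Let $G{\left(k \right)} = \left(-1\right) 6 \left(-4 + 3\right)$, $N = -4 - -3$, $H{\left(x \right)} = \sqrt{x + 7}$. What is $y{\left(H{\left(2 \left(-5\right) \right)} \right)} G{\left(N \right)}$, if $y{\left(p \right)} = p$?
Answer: $6 i \sqrt{3} \approx 10.392 i$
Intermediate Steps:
$H{\left(x \right)} = \sqrt{7 + x}$
$N = -1$ ($N = -4 + 3 = -1$)
$G{\left(k \right)} = 6$ ($G{\left(k \right)} = \left(-6\right) \left(-1\right) = 6$)
$y{\left(H{\left(2 \left(-5\right) \right)} \right)} G{\left(N \right)} = \sqrt{7 + 2 \left(-5\right)} 6 = \sqrt{7 - 10} \cdot 6 = \sqrt{-3} \cdot 6 = i \sqrt{3} \cdot 6 = 6 i \sqrt{3}$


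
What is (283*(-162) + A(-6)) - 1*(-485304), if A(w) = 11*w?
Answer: 439392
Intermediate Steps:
(283*(-162) + A(-6)) - 1*(-485304) = (283*(-162) + 11*(-6)) - 1*(-485304) = (-45846 - 66) + 485304 = -45912 + 485304 = 439392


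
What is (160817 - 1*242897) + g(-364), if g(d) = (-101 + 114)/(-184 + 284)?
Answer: -8207987/100 ≈ -82080.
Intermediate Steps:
g(d) = 13/100
(160817 - 1*242897) + g(-364) = (160817 - 1*242897) + 13/100 = (160817 - 242897) + 13/100 = -82080 + 13/100 = -8207987/100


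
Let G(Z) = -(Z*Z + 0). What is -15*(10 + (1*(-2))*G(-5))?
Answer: -900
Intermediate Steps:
G(Z) = -Z² (G(Z) = -(Z² + 0) = -Z²)
-15*(10 + (1*(-2))*G(-5)) = -15*(10 + (1*(-2))*(-1*(-5)²)) = -15*(10 - (-2)*25) = -15*(10 - 2*(-25)) = -15*(10 + 50) = -15*60 = -900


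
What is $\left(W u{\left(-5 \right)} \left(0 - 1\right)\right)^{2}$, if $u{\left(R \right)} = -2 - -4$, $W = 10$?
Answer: $400$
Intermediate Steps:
$u{\left(R \right)} = 2$ ($u{\left(R \right)} = -2 + 4 = 2$)
$\left(W u{\left(-5 \right)} \left(0 - 1\right)\right)^{2} = \left(10 \cdot 2 \left(0 - 1\right)\right)^{2} = \left(20 \left(-1\right)\right)^{2} = \left(-20\right)^{2} = 400$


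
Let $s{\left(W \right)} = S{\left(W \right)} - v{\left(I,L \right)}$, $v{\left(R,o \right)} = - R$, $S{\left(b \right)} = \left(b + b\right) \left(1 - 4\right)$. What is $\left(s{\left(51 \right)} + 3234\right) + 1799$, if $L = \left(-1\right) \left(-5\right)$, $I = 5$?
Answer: $4732$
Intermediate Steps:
$L = 5$
$S{\left(b \right)} = - 6 b$ ($S{\left(b \right)} = 2 b \left(-3\right) = - 6 b$)
$s{\left(W \right)} = 5 - 6 W$ ($s{\left(W \right)} = - 6 W - \left(-1\right) 5 = - 6 W - -5 = - 6 W + 5 = 5 - 6 W$)
$\left(s{\left(51 \right)} + 3234\right) + 1799 = \left(\left(5 - 306\right) + 3234\right) + 1799 = \left(-301 + 3234\right) + 1799 = 2933 + 1799 = 4732$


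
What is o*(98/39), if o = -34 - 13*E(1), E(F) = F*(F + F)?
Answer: -1960/13 ≈ -150.77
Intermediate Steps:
E(F) = 2*F² (E(F) = F*(2*F) = 2*F²)
o = -60 (o = -34 - 26*1² = -34 - 26 = -60)
o*(98/39) = -5880/39 = -60*98/39 = -1960/13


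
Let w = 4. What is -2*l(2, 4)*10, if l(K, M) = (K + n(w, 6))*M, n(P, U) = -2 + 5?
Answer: -400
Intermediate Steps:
n(P, U) = 3
l(K, M) = M*(3 + K) (l(K, M) = (K + 3)*M = (3 + K)*M = M*(3 + K))
-2*l(2, 4)*10 = -8*(3 + 2)*10 = -8*5*10 = -2*20*10 = -40*10 = -400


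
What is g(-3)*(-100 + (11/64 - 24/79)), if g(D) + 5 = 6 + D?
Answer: 506267/2528 ≈ 200.26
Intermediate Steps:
g(D) = 1 + D (g(D) = -5 + (6 + D) = 1 + D)
g(-3)*(-100 + (11/64 - 24/79)) = (1 - 3)*(-100 + (11/64 - 24/79)) = -2*(-100 + (11*(1/64) - 24*1/79)) = -2*(-100 + (11/64 - 24/79)) = -2*(-100 - 667/5056) = -2*(-506267/5056) = 506267/2528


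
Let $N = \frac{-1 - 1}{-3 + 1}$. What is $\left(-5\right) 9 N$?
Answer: $-45$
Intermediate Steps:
$N = 1$ ($N = - \frac{2}{-2} = \left(-2\right) \left(- \frac{1}{2}\right) = 1$)
$\left(-5\right) 9 N = \left(-5\right) 9 \cdot 1 = \left(-45\right) 1 = -45$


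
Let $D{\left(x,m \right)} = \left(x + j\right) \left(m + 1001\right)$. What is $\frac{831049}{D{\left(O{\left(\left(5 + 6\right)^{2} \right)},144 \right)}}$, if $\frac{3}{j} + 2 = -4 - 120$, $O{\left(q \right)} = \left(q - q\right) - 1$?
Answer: $- \frac{34904058}{49235} \approx -708.93$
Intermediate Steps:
$O{\left(q \right)} = -1$ ($O{\left(q \right)} = 0 - 1 = -1$)
$j = - \frac{1}{42}$ ($j = \frac{3}{-2 - 124} = \frac{3}{-126} = 3 \left(- \frac{1}{126}\right) = - \frac{1}{42} \approx -0.02381$)
$D{\left(x,m \right)} = \left(1001 + m\right) \left(- \frac{1}{42} + x\right)$ ($D{\left(x,m \right)} = \left(x - \frac{1}{42}\right) \left(m + 1001\right) = \left(- \frac{1}{42} + x\right) \left(1001 + m\right) = \left(1001 + m\right) \left(- \frac{1}{42} + x\right)$)
$\frac{831049}{D{\left(O{\left(\left(5 + 6\right)^{2} \right)},144 \right)}} = \frac{831049}{- \frac{143}{6} + 1001 \left(-1\right) - \frac{24}{7} + 144 \left(-1\right)} = \frac{831049}{- \frac{143}{6} - 1001 - \frac{24}{7} - 144} = \frac{831049}{- \frac{49235}{42}} = 831049 \left(- \frac{42}{49235}\right) = - \frac{34904058}{49235}$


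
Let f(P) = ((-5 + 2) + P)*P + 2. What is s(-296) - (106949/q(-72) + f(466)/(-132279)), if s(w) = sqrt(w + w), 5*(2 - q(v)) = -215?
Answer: -4712465857/1984185 + 4*I*sqrt(37) ≈ -2375.0 + 24.331*I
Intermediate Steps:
q(v) = 45 (q(v) = 2 - 1/5*(-215) = 2 + 43 = 45)
s(w) = sqrt(2)*sqrt(w) (s(w) = sqrt(2*w) = sqrt(2)*sqrt(w))
f(P) = 2 + P*(-3 + P) (f(P) = (-3 + P)*P + 2 = P*(-3 + P) + 2 = 2 + P*(-3 + P))
s(-296) - (106949/q(-72) + f(466)/(-132279)) = sqrt(2)*sqrt(-296) - (106949/45 + (2 + 466**2 - 3*466)/(-132279)) = sqrt(2)*(2*I*sqrt(74)) - (106949*(1/45) + (2 + 217156 - 1398)*(-1/132279)) = 4*I*sqrt(37) - (106949/45 + 215760*(-1/132279)) = 4*I*sqrt(37) - (106949/45 - 71920/44093) = 4*I*sqrt(37) - 1*4712465857/1984185 = 4*I*sqrt(37) - 4712465857/1984185 = -4712465857/1984185 + 4*I*sqrt(37)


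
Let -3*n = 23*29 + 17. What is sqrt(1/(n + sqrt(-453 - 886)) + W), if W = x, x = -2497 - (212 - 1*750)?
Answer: sqrt((446653 - 1959*I*sqrt(1339))/(-228 + I*sqrt(1339))) ≈ 0.e-5 - 44.261*I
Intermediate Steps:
n = -228 (n = -(23*29 + 17)/3 = -(667 + 17)/3 = -1/3*684 = -228)
x = -1959 (x = -2497 - (212 - 750) = -2497 - 1*(-538) = -2497 + 538 = -1959)
W = -1959
sqrt(1/(n + sqrt(-453 - 886)) + W) = sqrt(1/(-228 + sqrt(-453 - 886)) - 1959) = sqrt(1/(-228 + sqrt(-1339)) - 1959) = sqrt(1/(-228 + I*sqrt(1339)) - 1959) = sqrt(-1959 + 1/(-228 + I*sqrt(1339)))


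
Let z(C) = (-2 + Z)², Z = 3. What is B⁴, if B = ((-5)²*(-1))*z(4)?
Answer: 390625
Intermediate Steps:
z(C) = 1 (z(C) = (-2 + 3)² = 1² = 1)
B = -25 (B = ((-5)²*(-1))*1 = (25*(-1))*1 = -25*1 = -25)
B⁴ = (-25)⁴ = 390625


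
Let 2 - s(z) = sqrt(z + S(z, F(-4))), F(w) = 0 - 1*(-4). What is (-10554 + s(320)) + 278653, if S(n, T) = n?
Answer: 268101 - 8*sqrt(10) ≈ 2.6808e+5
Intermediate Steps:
F(w) = 4 (F(w) = 0 + 4 = 4)
s(z) = 2 - sqrt(2)*sqrt(z) (s(z) = 2 - sqrt(z + z) = 2 - sqrt(2*z) = 2 - sqrt(2)*sqrt(z))
(-10554 + s(320)) + 278653 = (-10554 + (2 - sqrt(2)*sqrt(320))) + 278653 = (-10554 + (2 - sqrt(2)*8*sqrt(5))) + 278653 = (-10554 + (2 - 8*sqrt(10))) + 278653 = (-10552 - 8*sqrt(10)) + 278653 = 268101 - 8*sqrt(10)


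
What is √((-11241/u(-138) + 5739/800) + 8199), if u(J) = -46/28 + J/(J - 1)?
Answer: √2611429227462/10120 ≈ 159.68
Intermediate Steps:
u(J) = -23/14 + J/(-1 + J) (u(J) = -46*1/28 + J/(-1 + J) = -23/14 + J/(-1 + J))
√((-11241/u(-138) + 5739/800) + 8199) = √((-11241*14*(-1 - 138)/(23 - 9*(-138)) + 5739/800) + 8199) = √((-11241*(-1946/(23 + 1242)) + 5739*(1/800)) + 8199) = √((-11241/((1/14)*(-1/139)*1265) + 5739/800) + 8199) = √((-11241/(-1265/1946) + 5739/800) + 8199) = √((-11241*(-1946/1265) + 5739/800) + 8199) = √((21874986/1265 + 5739/800) + 8199) = √(3501449727/202400 + 8199) = √(5160927327/202400) = √2611429227462/10120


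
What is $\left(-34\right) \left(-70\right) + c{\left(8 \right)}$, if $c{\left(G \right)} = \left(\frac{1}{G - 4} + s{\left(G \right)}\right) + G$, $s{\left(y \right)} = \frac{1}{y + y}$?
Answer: $\frac{38213}{16} \approx 2388.3$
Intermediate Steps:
$s{\left(y \right)} = \frac{1}{2 y}$
$c{\left(G \right)} = G + \frac{1}{-4 + G} + \frac{1}{2 G}$ ($c{\left(G \right)} = \left(\frac{1}{G - 4} + \frac{1}{2 G}\right) + G = \left(\frac{1}{-4 + G} + \frac{1}{2 G}\right) + G = G + \frac{1}{-4 + G} + \frac{1}{2 G}$)
$\left(-34\right) \left(-70\right) + c{\left(8 \right)} = \left(-34\right) \left(-70\right) + \frac{-4 + 8 \left(3 - 64 + 2 \cdot 8^{2}\right)}{2 \cdot 8 \left(-4 + 8\right)} = 2380 + \frac{1}{2} \cdot \frac{1}{8} \cdot \frac{1}{4} \left(-4 + 8 \left(3 - 64 + 2 \cdot 64\right)\right) = 2380 + \frac{1}{2} \cdot \frac{1}{8} \cdot \frac{1}{4} \left(-4 + 8 \left(3 - 64 + 128\right)\right) = 2380 + \frac{1}{2} \cdot \frac{1}{8} \cdot \frac{1}{4} \left(-4 + 8 \cdot 67\right) = 2380 + \frac{1}{2} \cdot \frac{1}{8} \cdot \frac{1}{4} \left(-4 + 536\right) = 2380 + \frac{1}{2} \cdot \frac{1}{8} \cdot \frac{1}{4} \cdot 532 = 2380 + \frac{133}{16} = \frac{38213}{16}$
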